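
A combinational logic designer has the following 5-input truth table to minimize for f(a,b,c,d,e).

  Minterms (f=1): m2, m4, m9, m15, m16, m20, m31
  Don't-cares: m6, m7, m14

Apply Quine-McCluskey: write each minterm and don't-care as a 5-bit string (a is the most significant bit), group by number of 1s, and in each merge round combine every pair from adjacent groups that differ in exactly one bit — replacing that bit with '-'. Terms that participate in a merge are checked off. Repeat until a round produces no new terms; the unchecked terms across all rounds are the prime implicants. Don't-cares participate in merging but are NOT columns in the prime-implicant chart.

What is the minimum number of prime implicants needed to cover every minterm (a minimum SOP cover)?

Round 0: 00010✓ 00100✓ 00110✓ 00111✓ 01001 01110✓ 01111✓ 10000✓ 10100✓ 11111✓
Round 1: -0100 -1111 0-110✓ 0-111✓ 00-10 001-0 0011-✓ 0111-✓ 10-00
Round 2: 0-11-
PIs = {-0100, -1111, 0-11-, 00-10, 001-0, 01001, 10-00}
Coverage chart:
  m2: 00-10 ←essential
  m4: -0100,001-0
  m9: 01001 ←essential
  m15: -1111,0-11-
  m16: 10-00 ←essential
  m20: -0100,10-00
  m31: -1111 ←essential
Essential: -1111, 00-10, 01001, 10-00
Petrick residual → -0100
Min cover (5 terms): b'cd'e' + bcde + a'b'de' + a'bc'd'e + ab'd'e'

5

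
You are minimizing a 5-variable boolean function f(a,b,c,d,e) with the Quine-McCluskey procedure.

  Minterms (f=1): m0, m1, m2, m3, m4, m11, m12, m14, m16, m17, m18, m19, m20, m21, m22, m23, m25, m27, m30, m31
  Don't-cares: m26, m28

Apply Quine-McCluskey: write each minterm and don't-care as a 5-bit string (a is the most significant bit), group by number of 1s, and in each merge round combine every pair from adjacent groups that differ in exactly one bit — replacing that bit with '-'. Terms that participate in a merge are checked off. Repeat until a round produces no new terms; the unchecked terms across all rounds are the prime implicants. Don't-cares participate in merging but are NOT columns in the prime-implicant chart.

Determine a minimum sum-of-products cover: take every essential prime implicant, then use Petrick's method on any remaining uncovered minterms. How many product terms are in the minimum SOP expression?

size-2^0 implicants → 00000(✓)  00001(✓)  00010(✓)  00011(✓)  00100(✓)  01011(✓)  01100(✓)  01110(✓)  10000(✓)  10001(✓)  10010(✓)  10011(✓)  10100(✓)  10101(✓)  10110(✓)  10111(✓)  11001(✓)  11010(✓)  11011(✓)  11100(✓)  11110(✓)  11111(✓)
size-2^1 implicants → -0000(✓)  -0001(✓)  -0010(✓)  -0011(✓)  -0100(✓)  -1011(✓)  -1100(✓)  -1110(✓)  0-011(✓)  0-100(✓)  00-00(✓)  000-0(✓)  000-1(✓)  0000-(✓)  0001-(✓)  011-0(✓)  1-001(✓)  1-010(✓)  1-011(✓)  1-100(✓)  1-110(✓)  1-111(✓)  10-00(✓)  10-01(✓)  10-10(✓)  10-11(✓)  100-0(✓)  100-1(✓)  1000-(✓)  1001-(✓)  101-0(✓)  101-1(✓)  1010-(✓)  1011-(✓)  11-10(✓)  11-11(✓)  110-1(✓)  1101-(✓)  111-0(✓)  1111-(✓)
size-2^2 implicants → --011  --100  -0-00  -00-0(✓)  -00-1(✓)  -000-(✓)  -001-(✓)  -11-0  000--(✓)  1--10(✓)  1--11(✓)  1-0-1  1-01-(✓)  1-1-0  1-11-(✓)  10--0(✓)  10--1(✓)  10-0-(✓)  10-1-(✓)  100--(✓)  101--(✓)  11-1-(✓)
size-2^3 implicants → -00--  1--1-  10---
Unchecked terms (primes): --011, --100, -0-00, -00--, -11-0, 1--1-, 1-0-1, 1-1-0, 10---
Minterm coverage:
  m0 ⊆ -0-00,-00--
  m1 ⊆ -00-- [E]
  m2 ⊆ -00-- [E]
  m3 ⊆ --011,-00--
  m4 ⊆ --100,-0-00
  m11 ⊆ --011 [E]
  m12 ⊆ --100,-11-0
  m14 ⊆ -11-0 [E]
  m16 ⊆ -0-00,-00--,10---
  m17 ⊆ -00--,1-0-1,10---
  m18 ⊆ -00--,1--1-,10---
  m19 ⊆ --011,-00--,1--1-,1-0-1,10---
  m20 ⊆ --100,-0-00,1-1-0,10---
  m21 ⊆ 10--- [E]
  m22 ⊆ 1--1-,1-1-0,10---
  m23 ⊆ 1--1-,10---
  m25 ⊆ 1-0-1 [E]
  m27 ⊆ --011,1--1-,1-0-1
  m30 ⊆ -11-0,1--1-,1-1-0
  m31 ⊆ 1--1- [E]
E = {--011, -00--, -11-0, 1--1-, 1-0-1, 10---}
Petrick residual → --100
Cover = c'de + cd'e' + b'c' + bce' + ad + ac'e + ab'  |cover|=7

7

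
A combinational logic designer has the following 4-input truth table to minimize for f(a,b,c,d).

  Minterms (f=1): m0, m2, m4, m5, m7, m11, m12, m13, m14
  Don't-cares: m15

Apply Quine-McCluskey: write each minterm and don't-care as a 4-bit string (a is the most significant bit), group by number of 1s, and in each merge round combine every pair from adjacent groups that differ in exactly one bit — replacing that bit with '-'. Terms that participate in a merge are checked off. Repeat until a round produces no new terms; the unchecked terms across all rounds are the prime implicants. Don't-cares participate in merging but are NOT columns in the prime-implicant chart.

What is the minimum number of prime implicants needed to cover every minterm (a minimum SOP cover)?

5

[col 0] 0000*, 0010*, 0100*, 0101*, 0111*, 1011*, 1100*, 1101*, 1110*, 1111*
[col 1] -100*, -101*, -111*, 0-00, 00-0, 01-1*, 010-*, 1-11, 11-0*, 11-1*, 110-*, 111-*
[col 2] -1-1, -10-, 11--
Prime implicants: -1-1, -10-, 0-00, 00-0, 1-11, 11--
PI chart (minterm → PIs covering it):
  0 | 0-00,00-0
  2 | 00-0  (sole → essential)
  4 | -10-,0-00
  5 | -1-1,-10-
  7 | -1-1  (sole → essential)
  11 | 1-11  (sole → essential)
  12 | -10-,11--
  13 | -1-1,-10-,11--
  14 | 11--  (sole → essential)
Essential prime implicants: -1-1, 00-0, 1-11, 11--
Petrick residual → -10-
Minimum SOP uses 5 PIs: bd + bc' + a'b'd' + acd + ab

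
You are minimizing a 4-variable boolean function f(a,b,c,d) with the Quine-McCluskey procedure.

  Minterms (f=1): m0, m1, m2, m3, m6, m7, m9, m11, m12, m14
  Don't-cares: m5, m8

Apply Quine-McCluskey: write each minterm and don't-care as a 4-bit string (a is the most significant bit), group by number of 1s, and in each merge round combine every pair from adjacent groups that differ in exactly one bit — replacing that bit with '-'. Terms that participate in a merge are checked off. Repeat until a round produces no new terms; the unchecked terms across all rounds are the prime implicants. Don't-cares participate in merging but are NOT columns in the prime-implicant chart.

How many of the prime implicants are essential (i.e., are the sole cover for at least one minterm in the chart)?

size-2^0 implicants → 0000(✓)  0001(✓)  0010(✓)  0011(✓)  0101(✓)  0110(✓)  0111(✓)  1000(✓)  1001(✓)  1011(✓)  1100(✓)  1110(✓)
size-2^1 implicants → -000(✓)  -001(✓)  -011(✓)  -110  0-01(✓)  0-10(✓)  0-11(✓)  00-0(✓)  00-1(✓)  000-(✓)  001-(✓)  01-1(✓)  011-(✓)  1-00  10-1(✓)  100-(✓)  11-0
size-2^2 implicants → -0-1  -00-  0--1  0-1-  00--
Unchecked terms (primes): -0-1, -00-, -110, 0--1, 0-1-, 00--, 1-00, 11-0
Minterm coverage:
  m0 ⊆ -00-,00--
  m1 ⊆ -0-1,-00-,0--1,00--
  m2 ⊆ 0-1-,00--
  m3 ⊆ -0-1,0--1,0-1-,00--
  m6 ⊆ -110,0-1-
  m7 ⊆ 0--1,0-1-
  m9 ⊆ -0-1,-00-
  m11 ⊆ -0-1 [E]
  m12 ⊆ 1-00,11-0
  m14 ⊆ -110,11-0
E = {-0-1}

1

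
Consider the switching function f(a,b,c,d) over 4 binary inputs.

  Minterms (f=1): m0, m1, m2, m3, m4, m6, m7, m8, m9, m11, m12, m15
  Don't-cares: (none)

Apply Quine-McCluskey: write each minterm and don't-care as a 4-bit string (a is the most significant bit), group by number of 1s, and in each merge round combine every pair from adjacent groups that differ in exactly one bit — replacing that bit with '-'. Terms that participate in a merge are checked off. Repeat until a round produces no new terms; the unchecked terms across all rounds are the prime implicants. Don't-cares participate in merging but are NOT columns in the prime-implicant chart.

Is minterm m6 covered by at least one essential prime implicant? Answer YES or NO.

[col 0] 0000*, 0001*, 0010*, 0011*, 0100*, 0110*, 0111*, 1000*, 1001*, 1011*, 1100*, 1111*
[col 1] -000*, -001*, -011*, -100*, -111*, 0-00*, 0-10*, 0-11*, 00-0*, 00-1*, 000-*, 001-*, 01-0*, 011-*, 1-00*, 1-11*, 10-1*, 100-*
[col 2] --00, --11, -0-1, -00-, 0--0, 0-1-, 00--
Prime implicants: --00, --11, -0-1, -00-, 0--0, 0-1-, 00--
PI chart (minterm → PIs covering it):
  0 | --00,-00-,0--0,00--
  1 | -0-1,-00-,00--
  2 | 0--0,0-1-,00--
  3 | --11,-0-1,0-1-,00--
  4 | --00,0--0
  6 | 0--0,0-1-
  7 | --11,0-1-
  8 | --00,-00-
  9 | -0-1,-00-
  11 | --11,-0-1
  12 | --00  (sole → essential)
  15 | --11  (sole → essential)
Essential prime implicants: --00, --11

NO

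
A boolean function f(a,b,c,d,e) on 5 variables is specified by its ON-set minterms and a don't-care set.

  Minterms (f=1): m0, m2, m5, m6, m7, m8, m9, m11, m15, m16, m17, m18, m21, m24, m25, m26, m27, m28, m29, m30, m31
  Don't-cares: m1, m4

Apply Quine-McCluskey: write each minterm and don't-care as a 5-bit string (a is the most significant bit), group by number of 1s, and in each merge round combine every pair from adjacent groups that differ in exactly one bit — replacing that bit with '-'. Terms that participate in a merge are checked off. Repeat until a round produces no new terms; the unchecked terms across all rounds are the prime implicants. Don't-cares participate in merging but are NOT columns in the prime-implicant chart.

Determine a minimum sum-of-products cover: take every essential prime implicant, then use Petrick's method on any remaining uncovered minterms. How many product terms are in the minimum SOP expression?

size-2^0 implicants → 00000(✓)  00001(✓)  00010(✓)  00100(✓)  00101(✓)  00110(✓)  00111(✓)  01000(✓)  01001(✓)  01011(✓)  01111(✓)  10000(✓)  10001(✓)  10010(✓)  10101(✓)  11000(✓)  11001(✓)  11010(✓)  11011(✓)  11100(✓)  11101(✓)  11110(✓)  11111(✓)
size-2^1 implicants → -0000(✓)  -0001(✓)  -0010(✓)  -0101(✓)  -1000(✓)  -1001(✓)  -1011(✓)  -1111(✓)  0-000(✓)  0-001(✓)  0-111  00-00(✓)  00-01(✓)  00-10(✓)  000-0(✓)  0000-(✓)  001-0(✓)  001-1(✓)  0010-(✓)  0011-(✓)  01-11(✓)  010-1(✓)  0100-(✓)  1-000(✓)  1-001(✓)  1-010(✓)  1-101(✓)  10-01(✓)  100-0(✓)  1000-(✓)  11-00(✓)  11-01(✓)  11-10(✓)  11-11(✓)  110-0(✓)  110-1(✓)  1100-(✓)  1101-(✓)  111-0(✓)  111-1(✓)  1110-(✓)  1111-(✓)
size-2^2 implicants → --000(✓)  --001(✓)  -0-01  -00-0  -000-(✓)  -1-11  -10-1  -100-(✓)  0-00-(✓)  00--0  00-0-  001--  1--01  1-0-0  1-00-(✓)  11--0(✓)  11--1(✓)  11-0-(✓)  11-1-(✓)  110--(✓)  111--(✓)
size-2^3 implicants → --00-  11---
Unchecked terms (primes): --00-, -0-01, -00-0, -1-11, -10-1, 0-111, 00--0, 00-0-, 001--, 1--01, 1-0-0, 11---
Minterm coverage:
  m0 ⊆ --00-,-00-0,00--0,00-0-
  m2 ⊆ -00-0,00--0
  m5 ⊆ -0-01,00-0-,001--
  m6 ⊆ 00--0,001--
  m7 ⊆ 0-111,001--
  m8 ⊆ --00- [E]
  m9 ⊆ --00-,-10-1
  m11 ⊆ -1-11,-10-1
  m15 ⊆ -1-11,0-111
  m16 ⊆ --00-,-00-0,1-0-0
  m17 ⊆ --00-,-0-01,1--01
  m18 ⊆ -00-0,1-0-0
  m21 ⊆ -0-01,1--01
  m24 ⊆ --00-,1-0-0,11---
  m25 ⊆ --00-,-10-1,1--01,11---
  m26 ⊆ 1-0-0,11---
  m27 ⊆ -1-11,-10-1,11---
  m28 ⊆ 11--- [E]
  m29 ⊆ 1--01,11---
  m30 ⊆ 11--- [E]
  m31 ⊆ -1-11,11---
E = {--00-, 11---}
Petrick residual → -0-01, -00-0, -1-11, 001--
Cover = c'd' + b'd'e + b'c'e' + bde + a'b'c + ab  |cover|=6

6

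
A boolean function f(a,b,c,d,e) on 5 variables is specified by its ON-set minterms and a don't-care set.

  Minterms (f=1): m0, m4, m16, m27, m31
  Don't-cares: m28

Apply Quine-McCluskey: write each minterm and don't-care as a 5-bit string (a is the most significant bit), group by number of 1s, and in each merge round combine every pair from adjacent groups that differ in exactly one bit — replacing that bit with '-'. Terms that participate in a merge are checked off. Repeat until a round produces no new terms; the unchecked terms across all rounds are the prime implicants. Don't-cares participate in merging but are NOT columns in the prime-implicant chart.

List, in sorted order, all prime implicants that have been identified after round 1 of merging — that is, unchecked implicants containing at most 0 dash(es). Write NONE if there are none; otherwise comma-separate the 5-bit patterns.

11100

Round 0: 00000✓ 00100✓ 10000✓ 11011✓ 11100 11111✓
Round 1: -0000 00-00 11-11
PIs = {-0000, 00-00, 11-11, 11100}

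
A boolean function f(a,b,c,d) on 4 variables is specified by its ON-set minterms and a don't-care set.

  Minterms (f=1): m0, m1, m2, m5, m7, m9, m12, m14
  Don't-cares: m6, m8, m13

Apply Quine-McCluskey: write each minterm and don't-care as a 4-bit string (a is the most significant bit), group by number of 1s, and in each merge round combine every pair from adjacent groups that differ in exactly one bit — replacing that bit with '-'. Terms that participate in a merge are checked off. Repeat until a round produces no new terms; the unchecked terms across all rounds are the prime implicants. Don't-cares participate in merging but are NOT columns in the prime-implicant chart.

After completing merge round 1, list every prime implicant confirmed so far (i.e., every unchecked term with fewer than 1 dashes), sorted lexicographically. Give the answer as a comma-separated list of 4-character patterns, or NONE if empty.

Round 0: 0000✓ 0001✓ 0010✓ 0101✓ 0110✓ 0111✓ 1000✓ 1001✓ 1100✓ 1101✓ 1110✓
Round 1: -000✓ -001✓ -101✓ -110 0-01✓ 0-10 00-0 000-✓ 01-1 011- 1-00✓ 1-01✓ 100-✓ 11-0 110-✓
Round 2: --01 -00- 1-0-
PIs = {--01, -00-, -110, 0-10, 00-0, 01-1, 011-, 1-0-, 11-0}

NONE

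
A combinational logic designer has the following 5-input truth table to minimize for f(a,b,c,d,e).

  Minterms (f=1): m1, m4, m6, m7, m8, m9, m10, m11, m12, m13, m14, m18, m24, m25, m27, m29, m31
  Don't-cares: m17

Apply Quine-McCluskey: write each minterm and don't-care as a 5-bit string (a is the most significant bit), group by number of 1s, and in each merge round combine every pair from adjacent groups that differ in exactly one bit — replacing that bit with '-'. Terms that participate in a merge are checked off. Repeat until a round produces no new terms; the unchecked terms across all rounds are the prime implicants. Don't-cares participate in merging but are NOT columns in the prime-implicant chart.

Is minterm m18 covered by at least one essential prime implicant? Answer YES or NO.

YES

Round 0: 00001✓ 00100✓ 00110✓ 00111✓ 01000✓ 01001✓ 01010✓ 01011✓ 01100✓ 01101✓ 01110✓ 10001✓ 10010 11000✓ 11001✓ 11011✓ 11101✓ 11111✓
Round 1: -0001✓ -1000✓ -1001✓ -1011✓ -1101✓ 0-001✓ 0-100✓ 0-110✓ 001-0✓ 0011- 01-00✓ 01-01✓ 01-10✓ 010-0✓ 010-1✓ 0100-✓ 0101-✓ 011-0✓ 0110-✓ 1-001✓ 11-01✓ 11-11✓ 110-1✓ 1100-✓ 111-1✓
Round 2: --001 -1-01 -10-1 -100- 0-1-0 01--0 01-0- 010-- 11--1
PIs = {--001, -1-01, -10-1, -100-, 0-1-0, 0011-, 01--0, 01-0-, 010--, 10010, 11--1}
Coverage chart:
  m1: --001 ←essential
  m4: 0-1-0 ←essential
  m6: 0-1-0,0011-
  m7: 0011- ←essential
  m8: -100-,01--0,01-0-,010--
  m9: --001,-1-01,-10-1,-100-,01-0-,010--
  m10: 01--0,010--
  m11: -10-1,010--
  m12: 0-1-0,01--0,01-0-
  m13: -1-01,01-0-
  m14: 0-1-0,01--0
  m18: 10010 ←essential
  m24: -100- ←essential
  m25: --001,-1-01,-10-1,-100-,11--1
  m27: -10-1,11--1
  m29: -1-01,11--1
  m31: 11--1 ←essential
Essential: --001, -100-, 0-1-0, 0011-, 10010, 11--1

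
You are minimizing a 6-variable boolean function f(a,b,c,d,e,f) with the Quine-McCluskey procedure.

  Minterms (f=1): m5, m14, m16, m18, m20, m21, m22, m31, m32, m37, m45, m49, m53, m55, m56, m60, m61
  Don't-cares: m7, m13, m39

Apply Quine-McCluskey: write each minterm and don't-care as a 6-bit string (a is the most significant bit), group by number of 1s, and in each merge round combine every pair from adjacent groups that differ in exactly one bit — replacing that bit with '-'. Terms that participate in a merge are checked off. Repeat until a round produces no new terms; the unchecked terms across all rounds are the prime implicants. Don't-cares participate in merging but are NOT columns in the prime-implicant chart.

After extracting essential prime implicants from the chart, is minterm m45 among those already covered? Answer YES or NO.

NO

[col 0] 000101*, 000111*, 001101*, 001110, 010000*, 010010*, 010100*, 010101*, 010110*, 011111, 100000, 100101*, 100111*, 101101*, 110001*, 110101*, 110111*, 111000*, 111100*, 111101*
[col 1] -00101*, -00111*, -01101*, -10101*, 0-0101*, 00-101*, 0001-1*, 010-00*, 010-10*, 0100-0*, 0101-0*, 01010-, 1-0101*, 1-0111*, 1-1101*, 10-101*, 1001-1*, 11-101*, 110-01, 1101-1*, 111-00, 11110-
[col 2] --0101, -0-101, -001-1, 010--0, 1--101, 1-01-1
Prime implicants: --0101, -0-101, -001-1, 001110, 010--0, 01010-, 011111, 1--101, 1-01-1, 100000, 110-01, 111-00, 11110-
PI chart (minterm → PIs covering it):
  5 | --0101,-0-101,-001-1
  14 | 001110  (sole → essential)
  16 | 010--0  (sole → essential)
  18 | 010--0  (sole → essential)
  20 | 010--0,01010-
  21 | --0101,01010-
  22 | 010--0  (sole → essential)
  31 | 011111  (sole → essential)
  32 | 100000  (sole → essential)
  37 | --0101,-0-101,-001-1,1--101,1-01-1
  45 | -0-101,1--101
  49 | 110-01  (sole → essential)
  53 | --0101,1--101,1-01-1,110-01
  55 | 1-01-1  (sole → essential)
  56 | 111-00  (sole → essential)
  60 | 111-00,11110-
  61 | 1--101,11110-
Essential prime implicants: 001110, 010--0, 011111, 1-01-1, 100000, 110-01, 111-00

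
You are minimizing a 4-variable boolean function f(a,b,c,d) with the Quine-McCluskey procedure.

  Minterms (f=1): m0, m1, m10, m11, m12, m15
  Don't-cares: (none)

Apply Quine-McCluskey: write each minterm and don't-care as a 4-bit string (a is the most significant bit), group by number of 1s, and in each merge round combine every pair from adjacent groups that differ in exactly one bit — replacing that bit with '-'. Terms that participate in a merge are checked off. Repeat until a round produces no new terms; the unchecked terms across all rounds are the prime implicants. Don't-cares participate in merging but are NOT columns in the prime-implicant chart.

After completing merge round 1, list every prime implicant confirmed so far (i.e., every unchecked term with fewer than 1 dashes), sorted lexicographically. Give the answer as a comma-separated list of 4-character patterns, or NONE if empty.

size-2^0 implicants → 0000(✓)  0001(✓)  1010(✓)  1011(✓)  1100  1111(✓)
size-2^1 implicants → 000-  1-11  101-
Unchecked terms (primes): 000-, 1-11, 101-, 1100

1100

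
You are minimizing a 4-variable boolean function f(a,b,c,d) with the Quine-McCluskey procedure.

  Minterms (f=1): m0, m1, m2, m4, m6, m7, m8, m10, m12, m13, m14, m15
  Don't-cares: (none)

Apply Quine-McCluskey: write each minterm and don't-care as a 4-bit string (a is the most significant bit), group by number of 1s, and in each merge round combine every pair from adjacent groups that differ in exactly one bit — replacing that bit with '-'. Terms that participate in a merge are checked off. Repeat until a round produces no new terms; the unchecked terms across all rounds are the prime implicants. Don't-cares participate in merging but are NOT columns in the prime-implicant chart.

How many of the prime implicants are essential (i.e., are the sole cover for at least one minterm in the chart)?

4

[col 0] 0000*, 0001*, 0010*, 0100*, 0110*, 0111*, 1000*, 1010*, 1100*, 1101*, 1110*, 1111*
[col 1] -000*, -010*, -100*, -110*, -111*, 0-00*, 0-10*, 00-0*, 000-, 01-0*, 011-*, 1-00*, 1-10*, 10-0*, 11-0*, 11-1*, 110-*, 111-*
[col 2] --00*, --10*, -0-0*, -1-0*, -11-, 0--0*, 1--0*, 11--
[col 3] ---0
Prime implicants: ---0, -11-, 000-, 11--
PI chart (minterm → PIs covering it):
  0 | ---0,000-
  1 | 000-  (sole → essential)
  2 | ---0  (sole → essential)
  4 | ---0  (sole → essential)
  6 | ---0,-11-
  7 | -11-  (sole → essential)
  8 | ---0  (sole → essential)
  10 | ---0  (sole → essential)
  12 | ---0,11--
  13 | 11--  (sole → essential)
  14 | ---0,-11-,11--
  15 | -11-,11--
Essential prime implicants: ---0, -11-, 000-, 11--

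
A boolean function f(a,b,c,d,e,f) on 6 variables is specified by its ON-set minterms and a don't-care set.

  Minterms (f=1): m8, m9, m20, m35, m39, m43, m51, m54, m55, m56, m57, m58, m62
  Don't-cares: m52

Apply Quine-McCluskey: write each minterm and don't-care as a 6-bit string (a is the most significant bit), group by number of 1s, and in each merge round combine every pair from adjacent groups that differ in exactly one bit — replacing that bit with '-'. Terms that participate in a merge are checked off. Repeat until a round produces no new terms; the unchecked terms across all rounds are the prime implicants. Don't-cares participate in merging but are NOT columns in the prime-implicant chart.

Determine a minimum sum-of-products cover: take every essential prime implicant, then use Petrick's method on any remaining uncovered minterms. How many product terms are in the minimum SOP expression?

[col 0] 001000*, 001001*, 010100*, 100011*, 100111*, 101011*, 110011*, 110100*, 110110*, 110111*, 111000*, 111001*, 111010*, 111110*
[col 1] -10100, 00100-, 1-0011*, 1-0111*, 10-011, 100-11*, 11-110, 110-11*, 1101-0, 11011-, 111-10, 1110-0, 11100-
[col 2] 1-0-11
Prime implicants: -10100, 00100-, 1-0-11, 10-011, 11-110, 1101-0, 11011-, 111-10, 1110-0, 11100-
PI chart (minterm → PIs covering it):
  8 | 00100-  (sole → essential)
  9 | 00100-  (sole → essential)
  20 | -10100  (sole → essential)
  35 | 1-0-11,10-011
  39 | 1-0-11  (sole → essential)
  43 | 10-011  (sole → essential)
  51 | 1-0-11  (sole → essential)
  54 | 11-110,1101-0,11011-
  55 | 1-0-11,11011-
  56 | 1110-0,11100-
  57 | 11100-  (sole → essential)
  58 | 111-10,1110-0
  62 | 11-110,111-10
Essential prime implicants: -10100, 00100-, 1-0-11, 10-011, 11100-
Petrick residual → 11-110, 111-10
Minimum SOP uses 7 PIs: bc'de'f' + a'b'cd'e' + ac'ef + ab'd'ef + abdef' + abcef' + abcd'e'

7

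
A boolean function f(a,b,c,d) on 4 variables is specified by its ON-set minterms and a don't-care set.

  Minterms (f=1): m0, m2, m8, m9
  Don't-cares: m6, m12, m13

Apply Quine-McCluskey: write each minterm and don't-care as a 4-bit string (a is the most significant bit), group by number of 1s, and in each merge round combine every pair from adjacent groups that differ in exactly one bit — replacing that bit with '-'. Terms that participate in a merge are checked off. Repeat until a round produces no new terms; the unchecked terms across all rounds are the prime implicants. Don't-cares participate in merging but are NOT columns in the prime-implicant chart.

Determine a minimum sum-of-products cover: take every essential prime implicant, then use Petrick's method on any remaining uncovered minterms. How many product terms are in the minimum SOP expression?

2

size-2^0 implicants → 0000(✓)  0010(✓)  0110(✓)  1000(✓)  1001(✓)  1100(✓)  1101(✓)
size-2^1 implicants → -000  0-10  00-0  1-00(✓)  1-01(✓)  100-(✓)  110-(✓)
size-2^2 implicants → 1-0-
Unchecked terms (primes): -000, 0-10, 00-0, 1-0-
Minterm coverage:
  m0 ⊆ -000,00-0
  m2 ⊆ 0-10,00-0
  m8 ⊆ -000,1-0-
  m9 ⊆ 1-0- [E]
E = {1-0-}
Petrick residual → 00-0
Cover = a'b'd' + ac'  |cover|=2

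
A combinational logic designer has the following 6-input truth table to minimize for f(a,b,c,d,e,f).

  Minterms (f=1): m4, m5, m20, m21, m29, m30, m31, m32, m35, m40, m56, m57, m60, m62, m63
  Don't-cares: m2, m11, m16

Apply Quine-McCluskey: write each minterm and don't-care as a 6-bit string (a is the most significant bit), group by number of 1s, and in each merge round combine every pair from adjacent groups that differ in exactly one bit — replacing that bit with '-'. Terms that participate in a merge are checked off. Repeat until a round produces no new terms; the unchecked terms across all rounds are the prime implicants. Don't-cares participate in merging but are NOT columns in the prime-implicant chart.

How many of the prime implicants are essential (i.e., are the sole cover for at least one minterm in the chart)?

5

size-2^0 implicants → 000010  000100(✓)  000101(✓)  001011  010000(✓)  010100(✓)  010101(✓)  011101(✓)  011110(✓)  011111(✓)  100000(✓)  100011  101000(✓)  111000(✓)  111001(✓)  111100(✓)  111110(✓)  111111(✓)
size-2^1 implicants → -11110(✓)  -11111(✓)  0-0100(✓)  0-0101(✓)  00010-(✓)  01-101  010-00  01010-(✓)  0111-1  01111-(✓)  1-1000  10-000  111-00  11100-  1111-0  11111-(✓)
size-2^2 implicants → -1111-  0-010-
Unchecked terms (primes): -1111-, 0-010-, 000010, 001011, 01-101, 010-00, 0111-1, 1-1000, 10-000, 100011, 111-00, 11100-, 1111-0
Minterm coverage:
  m4 ⊆ 0-010- [E]
  m5 ⊆ 0-010- [E]
  m20 ⊆ 0-010-,010-00
  m21 ⊆ 0-010-,01-101
  m29 ⊆ 01-101,0111-1
  m30 ⊆ -1111- [E]
  m31 ⊆ -1111-,0111-1
  m32 ⊆ 10-000 [E]
  m35 ⊆ 100011 [E]
  m40 ⊆ 1-1000,10-000
  m56 ⊆ 1-1000,111-00,11100-
  m57 ⊆ 11100- [E]
  m60 ⊆ 111-00,1111-0
  m62 ⊆ -1111-,1111-0
  m63 ⊆ -1111- [E]
E = {-1111-, 0-010-, 10-000, 100011, 11100-}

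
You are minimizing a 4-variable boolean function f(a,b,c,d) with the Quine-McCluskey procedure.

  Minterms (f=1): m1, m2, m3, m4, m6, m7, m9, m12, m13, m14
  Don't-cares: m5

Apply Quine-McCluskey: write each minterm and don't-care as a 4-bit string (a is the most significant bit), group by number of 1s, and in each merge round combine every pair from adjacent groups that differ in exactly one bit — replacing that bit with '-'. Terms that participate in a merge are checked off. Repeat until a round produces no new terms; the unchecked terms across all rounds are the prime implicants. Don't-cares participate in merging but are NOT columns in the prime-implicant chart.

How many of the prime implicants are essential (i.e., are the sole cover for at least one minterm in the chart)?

[col 0] 0001*, 0010*, 0011*, 0100*, 0101*, 0110*, 0111*, 1001*, 1100*, 1101*, 1110*
[col 1] -001*, -100*, -101*, -110*, 0-01*, 0-10*, 0-11*, 00-1*, 001-*, 01-0*, 01-1*, 010-*, 011-*, 1-01*, 11-0*, 110-*
[col 2] --01, -1-0, -10-, 0--1, 0-1-, 01--
Prime implicants: --01, -1-0, -10-, 0--1, 0-1-, 01--
PI chart (minterm → PIs covering it):
  1 | --01,0--1
  2 | 0-1-  (sole → essential)
  3 | 0--1,0-1-
  4 | -1-0,-10-,01--
  6 | -1-0,0-1-,01--
  7 | 0--1,0-1-,01--
  9 | --01  (sole → essential)
  12 | -1-0,-10-
  13 | --01,-10-
  14 | -1-0  (sole → essential)
Essential prime implicants: --01, -1-0, 0-1-

3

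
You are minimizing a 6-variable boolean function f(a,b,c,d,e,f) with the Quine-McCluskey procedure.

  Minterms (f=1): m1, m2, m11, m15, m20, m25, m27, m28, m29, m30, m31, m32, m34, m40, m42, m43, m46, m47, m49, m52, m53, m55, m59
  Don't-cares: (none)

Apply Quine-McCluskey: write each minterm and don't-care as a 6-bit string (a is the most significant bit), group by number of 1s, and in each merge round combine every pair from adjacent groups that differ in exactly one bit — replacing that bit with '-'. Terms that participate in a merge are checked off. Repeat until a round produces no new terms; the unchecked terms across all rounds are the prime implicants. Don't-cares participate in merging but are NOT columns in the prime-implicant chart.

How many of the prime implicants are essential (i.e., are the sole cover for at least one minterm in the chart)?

Round 0: 000001 000010✓ 001011✓ 001111✓ 010100✓ 011001✓ 011011✓ 011100✓ 011101✓ 011110✓ 011111✓ 100000✓ 100010✓ 101000✓ 101010✓ 101011✓ 101110✓ 101111✓ 110001✓ 110100✓ 110101✓ 110111✓ 111011✓
Round 1: -00010 -01011✓ -01111✓ -10100 -11011✓ 0-1011✓ 0-1111✓ 001-11✓ 01-100 011-01✓ 011-11✓ 0110-1✓ 0111-0✓ 0111-1✓ 01110-✓ 01111-✓ 1-1011✓ 10-000✓ 10-010✓ 1000-0✓ 101-10✓ 101-11✓ 1010-0✓ 10101-✓ 10111-✓ 110-01 1101-1 11010-
Round 2: --1011 -01-11 0-1-11 011--1 0111-- 10-0-0 101-1-
PIs = {--1011, -00010, -01-11, -10100, 0-1-11, 000001, 01-100, 011--1, 0111--, 10-0-0, 101-1-, 110-01, 1101-1, 11010-}
Coverage chart:
  m1: 000001 ←essential
  m2: -00010 ←essential
  m11: --1011,-01-11,0-1-11
  m15: -01-11,0-1-11
  m20: -10100,01-100
  m25: 011--1 ←essential
  m27: --1011,0-1-11,011--1
  m28: 01-100,0111--
  m29: 011--1,0111--
  m30: 0111-- ←essential
  m31: 0-1-11,011--1,0111--
  m32: 10-0-0 ←essential
  m34: -00010,10-0-0
  m40: 10-0-0 ←essential
  m42: 10-0-0,101-1-
  m43: --1011,-01-11,101-1-
  m46: 101-1- ←essential
  m47: -01-11,101-1-
  m49: 110-01 ←essential
  m52: -10100,11010-
  m53: 110-01,1101-1,11010-
  m55: 1101-1 ←essential
  m59: --1011 ←essential
Essential: --1011, -00010, 000001, 011--1, 0111--, 10-0-0, 101-1-, 110-01, 1101-1

9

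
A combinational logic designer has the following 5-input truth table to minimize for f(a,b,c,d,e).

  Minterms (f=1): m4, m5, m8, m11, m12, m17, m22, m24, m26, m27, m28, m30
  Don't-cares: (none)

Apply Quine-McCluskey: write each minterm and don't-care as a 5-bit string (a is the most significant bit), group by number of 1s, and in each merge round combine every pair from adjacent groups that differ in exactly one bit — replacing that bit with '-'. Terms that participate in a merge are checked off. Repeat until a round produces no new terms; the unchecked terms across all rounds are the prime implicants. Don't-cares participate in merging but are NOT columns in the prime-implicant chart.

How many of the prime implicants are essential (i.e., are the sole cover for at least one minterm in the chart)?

size-2^0 implicants → 00100(✓)  00101(✓)  01000(✓)  01011(✓)  01100(✓)  10001  10110(✓)  11000(✓)  11010(✓)  11011(✓)  11100(✓)  11110(✓)
size-2^1 implicants → -1000(✓)  -1011  -1100(✓)  0-100  0010-  01-00(✓)  1-110  11-00(✓)  11-10(✓)  110-0(✓)  1101-  111-0(✓)
size-2^2 implicants → -1-00  11--0
Unchecked terms (primes): -1-00, -1011, 0-100, 0010-, 1-110, 10001, 11--0, 1101-
Minterm coverage:
  m4 ⊆ 0-100,0010-
  m5 ⊆ 0010- [E]
  m8 ⊆ -1-00 [E]
  m11 ⊆ -1011 [E]
  m12 ⊆ -1-00,0-100
  m17 ⊆ 10001 [E]
  m22 ⊆ 1-110 [E]
  m24 ⊆ -1-00,11--0
  m26 ⊆ 11--0,1101-
  m27 ⊆ -1011,1101-
  m28 ⊆ -1-00,11--0
  m30 ⊆ 1-110,11--0
E = {-1-00, -1011, 0010-, 1-110, 10001}

5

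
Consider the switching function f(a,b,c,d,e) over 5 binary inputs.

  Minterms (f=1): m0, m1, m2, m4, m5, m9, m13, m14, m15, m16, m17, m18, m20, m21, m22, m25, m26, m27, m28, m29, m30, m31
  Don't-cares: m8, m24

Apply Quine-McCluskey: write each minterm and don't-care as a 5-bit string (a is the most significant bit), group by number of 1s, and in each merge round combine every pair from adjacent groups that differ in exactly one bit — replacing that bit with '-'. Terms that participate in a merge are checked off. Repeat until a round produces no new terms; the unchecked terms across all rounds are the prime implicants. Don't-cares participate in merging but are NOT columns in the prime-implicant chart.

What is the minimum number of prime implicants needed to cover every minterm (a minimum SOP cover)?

[col 0] 00000*, 00001*, 00010*, 00100*, 00101*, 01000*, 01001*, 01101*, 01110*, 01111*, 10000*, 10001*, 10010*, 10100*, 10101*, 10110*, 11000*, 11001*, 11010*, 11011*, 11100*, 11101*, 11110*, 11111*
[col 1] -0000*, -0001*, -0010*, -0100*, -0101*, -1000*, -1001*, -1101*, -1110*, -1111*, 0-000*, 0-001*, 0-101*, 00-00*, 00-01*, 000-0*, 0000-*, 0010-*, 01-01*, 0100-*, 011-1*, 0111-*, 1-000*, 1-001*, 1-010*, 1-100*, 1-101*, 1-110*, 10-00*, 10-01*, 10-10*, 100-0*, 1000-*, 101-0*, 1010-*, 11-00*, 11-01*, 11-10*, 11-11*, 110-0*, 110-1*, 1100-*, 1101-*, 111-0*, 111-1*, 1110-*, 1111-*
[col 2] --000*, --001*, --101*, -0-00*, -0-01*, -00-0, -000-*, -010-*, -1-01*, -100-*, -11-1, -111-, 0--01*, 0-00-*, 00-0-*, 1--00*, 1--01*, 1--10*, 1-0-0*, 1-00-*, 1-1-0*, 1-10-*, 10--0*, 10-0-*, 11--0*, 11--1*, 11-0-*, 11-1-*, 110--*, 111--*
[col 3] ---01, --00-, -0-0-, 1---0, 1--0-, 11---
Prime implicants: ---01, --00-, -0-0-, -00-0, -11-1, -111-, 1---0, 1--0-, 11---
PI chart (minterm → PIs covering it):
  0 | --00-,-0-0-,-00-0
  1 | ---01,--00-,-0-0-
  2 | -00-0  (sole → essential)
  4 | -0-0-  (sole → essential)
  5 | ---01,-0-0-
  9 | ---01,--00-
  13 | ---01,-11-1
  14 | -111-  (sole → essential)
  15 | -11-1,-111-
  16 | --00-,-0-0-,-00-0,1---0,1--0-
  17 | ---01,--00-,-0-0-,1--0-
  18 | -00-0,1---0
  20 | -0-0-,1---0,1--0-
  21 | ---01,-0-0-,1--0-
  22 | 1---0  (sole → essential)
  25 | ---01,--00-,1--0-,11---
  26 | 1---0,11---
  27 | 11---  (sole → essential)
  28 | 1---0,1--0-,11---
  29 | ---01,-11-1,1--0-,11---
  30 | -111-,1---0,11---
  31 | -11-1,-111-,11---
Essential prime implicants: -0-0-, -00-0, -111-, 1---0, 11---
Petrick residual → ---01
Minimum SOP uses 6 PIs: d'e + b'd' + b'c'e' + bcd + ae' + ab

6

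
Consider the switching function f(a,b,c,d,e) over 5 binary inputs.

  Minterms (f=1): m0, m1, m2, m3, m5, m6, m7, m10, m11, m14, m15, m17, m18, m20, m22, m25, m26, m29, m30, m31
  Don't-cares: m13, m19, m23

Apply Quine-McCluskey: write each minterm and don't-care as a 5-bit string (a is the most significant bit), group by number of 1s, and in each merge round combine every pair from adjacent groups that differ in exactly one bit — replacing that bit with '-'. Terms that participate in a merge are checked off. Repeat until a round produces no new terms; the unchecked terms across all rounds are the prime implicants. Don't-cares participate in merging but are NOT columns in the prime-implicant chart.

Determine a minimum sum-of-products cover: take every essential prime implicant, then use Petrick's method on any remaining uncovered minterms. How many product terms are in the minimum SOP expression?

Round 0: 00000✓ 00001✓ 00010✓ 00011✓ 00101✓ 00110✓ 00111✓ 01010✓ 01011✓ 01101✓ 01110✓ 01111✓ 10001✓ 10010✓ 10011✓ 10100✓ 10110✓ 10111✓ 11001✓ 11010✓ 11101✓ 11110✓ 11111✓
Round 1: -0001✓ -0010✓ -0011✓ -0110✓ -0111✓ -1010✓ -1101✓ -1110✓ -1111✓ 0-010✓ 0-011✓ 0-101✓ 0-110✓ 0-111✓ 00-01✓ 00-10✓ 00-11✓ 000-0✓ 000-1✓ 0000-✓ 0001-✓ 001-1✓ 0011-✓ 01-10✓ 01-11✓ 0101-✓ 011-1✓ 0111-✓ 1-001 1-010✓ 1-110✓ 1-111✓ 10-10✓ 10-11✓ 100-1✓ 1001-✓ 101-0 1011-✓ 11-01 11-10✓ 111-1✓ 1111-✓
Round 2: --010✓ --110✓ --111✓ -0-10✓ -0-11✓ -00-1 -001-✓ -011-✓ -1-10✓ -11-1 -111-✓ 0--10✓ 0--11✓ 0-01-✓ 0-1-1 0-11-✓ 00--1 00-1-✓ 000-- 01-1-✓ 1--10✓ 1-11-✓ 10-1-✓
Round 3: ---10 --11- -0-1- 0--1-
PIs = {---10, --11-, -0-1-, -00-1, -11-1, 0--1-, 0-1-1, 00--1, 000--, 1-001, 101-0, 11-01}
Coverage chart:
  m0: 000-- ←essential
  m1: -00-1,00--1,000--
  m2: ---10,-0-1-,0--1-,000--
  m3: -0-1-,-00-1,0--1-,00--1,000--
  m5: 0-1-1,00--1
  m6: ---10,--11-,-0-1-,0--1-
  m7: --11-,-0-1-,0--1-,0-1-1,00--1
  m10: ---10,0--1-
  m11: 0--1- ←essential
  m14: ---10,--11-,0--1-
  m15: --11-,-11-1,0--1-,0-1-1
  m17: -00-1,1-001
  m18: ---10,-0-1-
  m20: 101-0 ←essential
  m22: ---10,--11-,-0-1-,101-0
  m25: 1-001,11-01
  m26: ---10 ←essential
  m29: -11-1,11-01
  m30: ---10,--11-
  m31: --11-,-11-1
Essential: ---10, 0--1-, 000--, 101-0
Petrick residual → -11-1, 0-1-1, 1-001
Min cover (7 terms): de' + bce + a'd + a'ce + a'b'c' + ac'd'e + ab'ce'

7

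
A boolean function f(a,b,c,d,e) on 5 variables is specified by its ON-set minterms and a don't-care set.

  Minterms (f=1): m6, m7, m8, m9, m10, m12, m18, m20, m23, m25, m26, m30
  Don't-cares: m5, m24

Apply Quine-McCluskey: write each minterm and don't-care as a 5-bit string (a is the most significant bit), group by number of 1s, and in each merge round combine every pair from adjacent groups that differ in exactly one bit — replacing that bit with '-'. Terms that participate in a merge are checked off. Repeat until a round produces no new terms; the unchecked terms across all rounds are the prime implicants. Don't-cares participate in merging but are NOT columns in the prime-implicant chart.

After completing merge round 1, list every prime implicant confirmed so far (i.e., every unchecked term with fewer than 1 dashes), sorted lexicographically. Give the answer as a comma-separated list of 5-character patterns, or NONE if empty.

[col 0] 00101*, 00110*, 00111*, 01000*, 01001*, 01010*, 01100*, 10010*, 10100, 10111*, 11000*, 11001*, 11010*, 11110*
[col 1] -0111, -1000*, -1001*, -1010*, 001-1, 0011-, 01-00, 010-0*, 0100-*, 1-010, 11-10, 110-0*, 1100-*
[col 2] -10-0, -100-
Prime implicants: -0111, -10-0, -100-, 001-1, 0011-, 01-00, 1-010, 10100, 11-10

10100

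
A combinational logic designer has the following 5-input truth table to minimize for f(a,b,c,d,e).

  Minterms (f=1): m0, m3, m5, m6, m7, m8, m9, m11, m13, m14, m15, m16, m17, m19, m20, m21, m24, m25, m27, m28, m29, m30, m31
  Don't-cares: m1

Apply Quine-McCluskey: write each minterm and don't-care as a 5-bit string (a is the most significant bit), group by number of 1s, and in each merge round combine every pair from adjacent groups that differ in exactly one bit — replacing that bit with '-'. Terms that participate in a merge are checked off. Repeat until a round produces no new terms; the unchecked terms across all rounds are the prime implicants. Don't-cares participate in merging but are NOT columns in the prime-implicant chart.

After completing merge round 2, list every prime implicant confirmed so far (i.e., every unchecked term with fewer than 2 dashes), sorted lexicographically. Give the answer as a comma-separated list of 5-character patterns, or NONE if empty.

NONE

Round 0: 00000✓ 00001✓ 00011✓ 00101✓ 00110✓ 00111✓ 01000✓ 01001✓ 01011✓ 01101✓ 01110✓ 01111✓ 10000✓ 10001✓ 10011✓ 10100✓ 10101✓ 11000✓ 11001✓ 11011✓ 11100✓ 11101✓ 11110✓ 11111✓
Round 1: -0000✓ -0001✓ -0011✓ -0101✓ -1000✓ -1001✓ -1011✓ -1101✓ -1110✓ -1111✓ 0-000✓ 0-001✓ 0-011✓ 0-101✓ 0-110✓ 0-111✓ 00-01✓ 00-11✓ 000-1✓ 0000-✓ 001-1✓ 0011-✓ 01-01✓ 01-11✓ 010-1✓ 0100-✓ 011-1✓ 0111-✓ 1-000✓ 1-001✓ 1-011✓ 1-100✓ 1-101✓ 10-00✓ 10-01✓ 100-1✓ 1000-✓ 1010-✓ 11-00✓ 11-01✓ 11-11✓ 110-1✓ 1100-✓ 111-0✓ 111-1✓ 1110-✓ 1111-✓
Round 2: --000✓ --001✓ --011✓ --101✓ -0-01✓ -00-1✓ -000-✓ -1-01✓ -1-11✓ -10-1✓ -100-✓ -11-1✓ -111- 0--01✓ 0--11✓ 0-0-1✓ 0-00-✓ 0-1-1✓ 0-11- 00--1✓ 01--1✓ 1--00✓ 1--01✓ 1-0-1✓ 1-00-✓ 1-10-✓ 10-0-✓ 11--1✓ 11-0-✓ 111--
Round 3: ---01 --0-1 --00- -1--1 0---1 1--0-
PIs = {---01, --0-1, --00-, -1--1, -111-, 0---1, 0-11-, 1--0-, 111--}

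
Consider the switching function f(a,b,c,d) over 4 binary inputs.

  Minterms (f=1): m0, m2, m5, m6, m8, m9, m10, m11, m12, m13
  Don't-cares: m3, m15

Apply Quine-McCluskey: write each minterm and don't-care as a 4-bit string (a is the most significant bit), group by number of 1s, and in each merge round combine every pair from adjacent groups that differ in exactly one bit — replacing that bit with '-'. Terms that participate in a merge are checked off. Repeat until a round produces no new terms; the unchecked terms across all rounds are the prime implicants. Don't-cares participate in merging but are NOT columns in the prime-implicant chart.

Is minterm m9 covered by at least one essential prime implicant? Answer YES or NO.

Round 0: 0000✓ 0010✓ 0011✓ 0101✓ 0110✓ 1000✓ 1001✓ 1010✓ 1011✓ 1100✓ 1101✓ 1111✓
Round 1: -000✓ -010✓ -011✓ -101 0-10 00-0✓ 001-✓ 1-00✓ 1-01✓ 1-11✓ 10-0✓ 10-1✓ 100-✓ 101-✓ 11-1✓ 110-✓
Round 2: -0-0 -01- 1--1 1-0- 10--
PIs = {-0-0, -01-, -101, 0-10, 1--1, 1-0-, 10--}
Coverage chart:
  m0: -0-0 ←essential
  m2: -0-0,-01-,0-10
  m5: -101 ←essential
  m6: 0-10 ←essential
  m8: -0-0,1-0-,10--
  m9: 1--1,1-0-,10--
  m10: -0-0,-01-,10--
  m11: -01-,1--1,10--
  m12: 1-0- ←essential
  m13: -101,1--1,1-0-
Essential: -0-0, -101, 0-10, 1-0-

YES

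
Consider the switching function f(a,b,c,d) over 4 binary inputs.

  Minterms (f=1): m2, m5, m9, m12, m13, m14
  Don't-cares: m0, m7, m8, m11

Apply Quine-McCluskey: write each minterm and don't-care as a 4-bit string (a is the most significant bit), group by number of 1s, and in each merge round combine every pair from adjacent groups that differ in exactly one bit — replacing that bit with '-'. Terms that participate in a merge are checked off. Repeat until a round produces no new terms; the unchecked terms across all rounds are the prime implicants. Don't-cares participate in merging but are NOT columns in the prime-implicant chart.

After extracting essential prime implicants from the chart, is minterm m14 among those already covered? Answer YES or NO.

size-2^0 implicants → 0000(✓)  0010(✓)  0101(✓)  0111(✓)  1000(✓)  1001(✓)  1011(✓)  1100(✓)  1101(✓)  1110(✓)
size-2^1 implicants → -000  -101  00-0  01-1  1-00(✓)  1-01(✓)  10-1  100-(✓)  11-0  110-(✓)
size-2^2 implicants → 1-0-
Unchecked terms (primes): -000, -101, 00-0, 01-1, 1-0-, 10-1, 11-0
Minterm coverage:
  m2 ⊆ 00-0 [E]
  m5 ⊆ -101,01-1
  m9 ⊆ 1-0-,10-1
  m12 ⊆ 1-0-,11-0
  m13 ⊆ -101,1-0-
  m14 ⊆ 11-0 [E]
E = {00-0, 11-0}

YES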